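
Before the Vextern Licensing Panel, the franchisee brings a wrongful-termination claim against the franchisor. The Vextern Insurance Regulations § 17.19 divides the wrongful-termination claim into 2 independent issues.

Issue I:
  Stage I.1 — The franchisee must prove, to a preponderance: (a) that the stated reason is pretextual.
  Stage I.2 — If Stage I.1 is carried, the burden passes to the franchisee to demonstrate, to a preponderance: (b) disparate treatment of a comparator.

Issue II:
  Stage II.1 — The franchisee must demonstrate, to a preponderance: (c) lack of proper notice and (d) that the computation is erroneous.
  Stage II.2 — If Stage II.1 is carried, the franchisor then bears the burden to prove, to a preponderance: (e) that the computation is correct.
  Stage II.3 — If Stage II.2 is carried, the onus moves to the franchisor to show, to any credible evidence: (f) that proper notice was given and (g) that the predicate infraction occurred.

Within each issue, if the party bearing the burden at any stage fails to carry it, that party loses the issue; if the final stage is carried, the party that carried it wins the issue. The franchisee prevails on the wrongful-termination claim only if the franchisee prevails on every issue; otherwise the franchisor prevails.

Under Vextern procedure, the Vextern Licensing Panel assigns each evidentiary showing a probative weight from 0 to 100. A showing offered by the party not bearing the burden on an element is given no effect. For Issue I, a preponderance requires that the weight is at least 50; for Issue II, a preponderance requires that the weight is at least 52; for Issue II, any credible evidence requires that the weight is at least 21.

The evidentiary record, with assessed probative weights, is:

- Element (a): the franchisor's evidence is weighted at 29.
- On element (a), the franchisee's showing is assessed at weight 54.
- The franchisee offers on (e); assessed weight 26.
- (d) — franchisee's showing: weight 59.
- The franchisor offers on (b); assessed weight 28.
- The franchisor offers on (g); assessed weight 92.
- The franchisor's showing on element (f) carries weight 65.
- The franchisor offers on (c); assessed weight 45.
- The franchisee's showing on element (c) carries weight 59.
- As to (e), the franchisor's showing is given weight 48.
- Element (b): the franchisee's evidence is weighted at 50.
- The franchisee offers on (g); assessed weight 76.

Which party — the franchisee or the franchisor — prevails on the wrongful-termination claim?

franchisee

— Issue I —
Stage I.1 (franchisee, a preponderance, weight is at least 50): (a) 54 (franchisor's 29 disregarded) ≥ 50 — meets.
  Stage I.1 is satisfied; the franchisee continues to bear the burden.
Stage I.2 (franchisee, a preponderance, weight is at least 50): (b) 50 (franchisor's 28 disregarded) ≥ 50 — meets.
  The franchisee carries the last stage.
Every stage carried; the franchisee prevails on this issue.
— Issue II —
Stage II.1 (franchisee, a preponderance, weight is at least 52): (c) 59 (franchisor's 45 disregarded) ≥ 52 — meets; (d) 59 ≥ 52 — meets.
  Stage II.1 carried; the burden shifts to the franchisor.
Stage II.2 (franchisor, a preponderance, weight is at least 52): (e) 48 (franchisee's 26 disregarded) < 52 — fails.
  Not every element is met, so the franchisor fails to carry Stage II.2.
The analysis ends at Stage II.2; the franchisee prevails on this issue.
Per-issue: Issue I → franchisee; Issue II → franchisee. The franchisee must prevail on every issue; overall, the franchisee prevails.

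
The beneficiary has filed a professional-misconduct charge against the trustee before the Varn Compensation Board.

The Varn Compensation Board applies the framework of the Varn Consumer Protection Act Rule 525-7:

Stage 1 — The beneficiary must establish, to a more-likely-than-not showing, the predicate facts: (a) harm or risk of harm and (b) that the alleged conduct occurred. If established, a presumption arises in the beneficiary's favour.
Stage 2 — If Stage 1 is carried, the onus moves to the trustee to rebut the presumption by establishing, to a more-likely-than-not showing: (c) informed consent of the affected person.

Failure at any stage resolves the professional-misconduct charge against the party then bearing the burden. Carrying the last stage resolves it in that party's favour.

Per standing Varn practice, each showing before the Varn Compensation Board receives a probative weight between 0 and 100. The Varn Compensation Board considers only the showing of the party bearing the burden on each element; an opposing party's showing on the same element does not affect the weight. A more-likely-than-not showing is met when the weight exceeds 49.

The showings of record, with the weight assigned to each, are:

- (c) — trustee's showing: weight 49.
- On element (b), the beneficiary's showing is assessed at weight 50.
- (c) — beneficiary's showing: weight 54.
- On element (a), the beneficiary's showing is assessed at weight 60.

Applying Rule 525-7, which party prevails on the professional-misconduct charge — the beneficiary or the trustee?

At Stage 1 the beneficiary must meet a more-likely-than-not showing (weight exceeds 49): on (a) the weight is 60, which does exceed 49, so (a) meets the standard; on (b) the weight is 50, which does exceed 49, so (b) meets the standard.
  Stage 1 is satisfied; the onus moves to the trustee.
At Stage 2 the trustee must meet a more-likely-than-not showing (weight exceeds 49): on (c) the weight is 49 (the beneficiary's 54 is given no effect), which does not exceed 49, so (c) does not meet the standard.
  The trustee does not carry Stage 2.
The analysis ends at Stage 2; the beneficiary prevails.

beneficiary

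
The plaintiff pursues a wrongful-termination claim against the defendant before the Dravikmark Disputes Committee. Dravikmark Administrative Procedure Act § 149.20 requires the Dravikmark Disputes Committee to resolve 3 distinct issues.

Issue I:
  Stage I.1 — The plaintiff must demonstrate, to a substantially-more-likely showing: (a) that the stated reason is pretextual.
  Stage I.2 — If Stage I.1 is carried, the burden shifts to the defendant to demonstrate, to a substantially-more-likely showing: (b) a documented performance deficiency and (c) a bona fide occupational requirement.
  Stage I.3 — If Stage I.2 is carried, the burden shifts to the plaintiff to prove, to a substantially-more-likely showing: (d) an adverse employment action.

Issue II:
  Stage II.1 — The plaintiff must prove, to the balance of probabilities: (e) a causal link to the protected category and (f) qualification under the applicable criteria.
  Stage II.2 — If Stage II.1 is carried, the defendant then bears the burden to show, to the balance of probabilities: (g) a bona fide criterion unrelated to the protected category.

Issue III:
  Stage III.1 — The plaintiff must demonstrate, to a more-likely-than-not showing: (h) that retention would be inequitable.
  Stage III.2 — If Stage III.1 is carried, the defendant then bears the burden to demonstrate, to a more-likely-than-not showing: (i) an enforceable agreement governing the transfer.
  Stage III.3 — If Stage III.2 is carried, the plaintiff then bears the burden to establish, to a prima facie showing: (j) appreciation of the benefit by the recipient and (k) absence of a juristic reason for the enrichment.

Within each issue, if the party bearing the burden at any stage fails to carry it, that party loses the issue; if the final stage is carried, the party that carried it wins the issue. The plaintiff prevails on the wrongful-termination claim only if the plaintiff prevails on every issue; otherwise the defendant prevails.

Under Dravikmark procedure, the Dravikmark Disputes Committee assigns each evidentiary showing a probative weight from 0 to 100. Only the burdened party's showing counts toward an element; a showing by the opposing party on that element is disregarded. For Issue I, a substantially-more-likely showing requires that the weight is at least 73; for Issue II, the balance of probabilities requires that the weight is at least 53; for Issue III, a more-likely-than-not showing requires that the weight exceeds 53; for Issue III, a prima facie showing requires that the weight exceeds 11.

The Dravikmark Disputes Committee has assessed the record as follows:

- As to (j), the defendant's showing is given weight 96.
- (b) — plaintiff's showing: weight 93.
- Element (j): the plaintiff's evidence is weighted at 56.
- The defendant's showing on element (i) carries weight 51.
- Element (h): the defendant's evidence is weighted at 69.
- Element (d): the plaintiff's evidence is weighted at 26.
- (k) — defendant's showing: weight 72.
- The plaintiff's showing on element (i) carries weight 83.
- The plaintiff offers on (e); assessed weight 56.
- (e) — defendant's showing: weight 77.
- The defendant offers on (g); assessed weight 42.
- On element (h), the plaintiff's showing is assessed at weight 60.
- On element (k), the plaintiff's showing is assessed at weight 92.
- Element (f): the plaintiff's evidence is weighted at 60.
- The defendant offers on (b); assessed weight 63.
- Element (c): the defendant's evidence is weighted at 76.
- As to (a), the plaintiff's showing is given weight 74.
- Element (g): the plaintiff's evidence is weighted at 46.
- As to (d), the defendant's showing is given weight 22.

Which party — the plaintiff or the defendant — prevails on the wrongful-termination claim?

— Issue I —
Stage I.1 — burden on plaintiff; standard: a substantially-more-likely showing (weight is at least 73).
    (a): 74 ≥ 73 [met]
  The plaintiff carries Stage I.1; the defendant now bears the burden.
Stage I.2 — burden on defendant; standard: a substantially-more-likely showing (weight is at least 73).
    (b): 63 (plaintiff's 93 disregarded) < 73 [not met]
    (c): 76 ≥ 73 [met]
  Not every element is met, so the defendant fails to carry Stage I.2.
So the plaintiff prevails on this issue.
— Issue II —
At Stage II.1 the plaintiff must meet the balance of probabilities (weight is at least 53): on (e) the weight is 56 (the defendant's 77 is given no effect), which does reach 53, so (e) meets the standard; on (f) the weight is 60, ≥ 53, so (f) meets the standard.
  All elements met. The burden passes to the defendant.
At Stage II.2 the defendant must meet the balance of probabilities (weight is at least 53): on (g) the weight is 42 (the plaintiff's 46 is given no effect), which does not reach 53, so (g) does not meet the standard.
  Not every element is met, so the defendant fails to carry Stage II.2.
The analysis ends at Stage II.2; the plaintiff prevails on this issue.
— Issue III —
Stage III.1 — burden on plaintiff; standard: a more-likely-than-not showing (weight exceeds 53).
    (h): 60 (defendant's 69 disregarded) > 53 [met]
  The plaintiff carries Stage III.1; the defendant now bears the burden.
Stage III.2 — burden on defendant; standard: a more-likely-than-not showing (weight exceeds 53).
    (i): 51 (plaintiff's 83 disregarded) ≤ 53 [not met]
  Not every element is met, so the defendant fails to carry Stage III.2.
So the plaintiff prevails on this issue.
Per-issue: Issue I → plaintiff; Issue II → plaintiff; Issue III → plaintiff. The plaintiff must prevail on every issue; overall, the plaintiff prevails.

plaintiff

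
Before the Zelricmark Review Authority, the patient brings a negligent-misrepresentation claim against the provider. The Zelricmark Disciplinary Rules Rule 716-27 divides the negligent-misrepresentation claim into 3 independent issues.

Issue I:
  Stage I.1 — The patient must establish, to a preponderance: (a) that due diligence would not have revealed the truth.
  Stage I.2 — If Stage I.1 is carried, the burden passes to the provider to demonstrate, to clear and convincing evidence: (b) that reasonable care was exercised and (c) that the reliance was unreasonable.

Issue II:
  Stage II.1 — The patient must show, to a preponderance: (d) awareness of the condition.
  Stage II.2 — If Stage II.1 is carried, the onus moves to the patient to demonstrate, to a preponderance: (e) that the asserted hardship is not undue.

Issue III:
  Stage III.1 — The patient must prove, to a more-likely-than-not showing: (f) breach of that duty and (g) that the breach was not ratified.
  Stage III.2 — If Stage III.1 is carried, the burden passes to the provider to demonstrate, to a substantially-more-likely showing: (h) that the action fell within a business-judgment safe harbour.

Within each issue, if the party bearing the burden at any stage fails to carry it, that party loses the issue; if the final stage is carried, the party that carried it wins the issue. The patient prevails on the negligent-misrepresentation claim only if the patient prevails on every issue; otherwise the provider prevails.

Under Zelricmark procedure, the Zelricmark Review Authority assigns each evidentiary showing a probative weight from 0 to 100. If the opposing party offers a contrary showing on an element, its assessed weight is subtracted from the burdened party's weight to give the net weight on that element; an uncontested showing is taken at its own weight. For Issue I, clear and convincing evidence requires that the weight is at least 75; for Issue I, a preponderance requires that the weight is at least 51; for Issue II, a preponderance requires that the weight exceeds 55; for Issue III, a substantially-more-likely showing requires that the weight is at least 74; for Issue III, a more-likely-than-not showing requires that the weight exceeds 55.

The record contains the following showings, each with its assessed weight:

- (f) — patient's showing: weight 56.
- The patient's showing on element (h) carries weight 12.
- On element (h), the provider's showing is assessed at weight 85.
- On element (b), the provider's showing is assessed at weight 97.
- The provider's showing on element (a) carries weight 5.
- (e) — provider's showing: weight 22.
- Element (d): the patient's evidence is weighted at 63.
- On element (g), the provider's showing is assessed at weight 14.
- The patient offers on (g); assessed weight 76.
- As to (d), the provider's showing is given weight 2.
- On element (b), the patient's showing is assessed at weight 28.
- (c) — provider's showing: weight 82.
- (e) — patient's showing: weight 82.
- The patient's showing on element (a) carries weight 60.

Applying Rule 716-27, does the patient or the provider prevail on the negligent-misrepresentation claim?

patient

— Issue I —
Stage I.1 (patient, a preponderance, weight is at least 51): (a) net 60−5=55 ≥ 51 — meets.
  The patient carries Stage I.1; the provider now bears the burden.
Stage I.2 (provider, clear and convincing evidence, weight is at least 75): (b) net 97−28=69 < 75 — fails; (c) 82 ≥ 75 — meets.
  The provider does not carry Stage I.2.
So the patient prevails on this issue.
— Issue II —
At Stage II.1 the patient must meet a preponderance (weight exceeds 55): on (d) the weight is 63 less the opposing 2 gives net 61, > 55, so (d) meets the standard.
  All elements met. The patient retains the burden for Stage II.2.
At Stage II.2 the patient must meet a preponderance (weight exceeds 55): on (e) the weight is 82 less the opposing 22 gives net 60, which does exceed 55, so (e) meets the standard.
  Stage II.2 carried; the final stage is satisfied.
All stages carried — the patient prevails on this issue.
— Issue III —
Stage III.1 — burden on patient; standard: a more-likely-than-not showing (weight exceeds 55).
    (f): 56 > 55 [met]
    (g): 76 − 14 = 62 > 55 [met]
  Stage III.1 carried; the burden shifts to the provider.
Stage III.2 — burden on provider; standard: a substantially-more-likely showing (weight is at least 74).
    (h): 85 − 12 = 73 < 74 [not met]
  The provider does not carry Stage III.2.
The analysis ends at Stage III.2; the patient prevails on this issue.
Per-issue: Issue I → patient; Issue II → patient; Issue III → patient. The patient must prevail on every issue; overall, the patient prevails.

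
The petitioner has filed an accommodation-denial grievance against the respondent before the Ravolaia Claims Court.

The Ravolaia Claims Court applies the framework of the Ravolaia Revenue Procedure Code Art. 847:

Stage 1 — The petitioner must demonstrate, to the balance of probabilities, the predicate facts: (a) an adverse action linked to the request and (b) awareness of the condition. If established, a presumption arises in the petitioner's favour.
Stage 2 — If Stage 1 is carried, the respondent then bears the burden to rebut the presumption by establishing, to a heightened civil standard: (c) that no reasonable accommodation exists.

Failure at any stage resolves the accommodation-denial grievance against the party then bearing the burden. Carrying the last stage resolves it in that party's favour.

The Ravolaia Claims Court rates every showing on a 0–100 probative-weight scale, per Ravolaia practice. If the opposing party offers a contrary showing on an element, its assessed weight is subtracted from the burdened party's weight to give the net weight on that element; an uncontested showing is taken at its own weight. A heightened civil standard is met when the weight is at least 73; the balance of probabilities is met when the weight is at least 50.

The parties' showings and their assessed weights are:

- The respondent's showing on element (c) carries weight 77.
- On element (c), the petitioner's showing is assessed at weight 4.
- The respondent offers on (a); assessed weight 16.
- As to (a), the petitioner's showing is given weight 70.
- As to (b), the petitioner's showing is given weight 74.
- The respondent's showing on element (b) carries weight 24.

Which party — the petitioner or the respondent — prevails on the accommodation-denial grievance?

respondent

Stage 1 (petitioner, the balance of probabilities, weight is at least 50): (a) net 70−16=54 ≥ 50 — meets; (b) net 74−24=50 ≥ 50 — meets.
  Stage 1 is satisfied; the onus moves to the respondent.
Stage 2 (respondent, a heightened civil standard, weight is at least 73): (c) net 77−4=73 ≥ 73 — meets.
  All elements met at the final stage.
All stages carried — the respondent prevails.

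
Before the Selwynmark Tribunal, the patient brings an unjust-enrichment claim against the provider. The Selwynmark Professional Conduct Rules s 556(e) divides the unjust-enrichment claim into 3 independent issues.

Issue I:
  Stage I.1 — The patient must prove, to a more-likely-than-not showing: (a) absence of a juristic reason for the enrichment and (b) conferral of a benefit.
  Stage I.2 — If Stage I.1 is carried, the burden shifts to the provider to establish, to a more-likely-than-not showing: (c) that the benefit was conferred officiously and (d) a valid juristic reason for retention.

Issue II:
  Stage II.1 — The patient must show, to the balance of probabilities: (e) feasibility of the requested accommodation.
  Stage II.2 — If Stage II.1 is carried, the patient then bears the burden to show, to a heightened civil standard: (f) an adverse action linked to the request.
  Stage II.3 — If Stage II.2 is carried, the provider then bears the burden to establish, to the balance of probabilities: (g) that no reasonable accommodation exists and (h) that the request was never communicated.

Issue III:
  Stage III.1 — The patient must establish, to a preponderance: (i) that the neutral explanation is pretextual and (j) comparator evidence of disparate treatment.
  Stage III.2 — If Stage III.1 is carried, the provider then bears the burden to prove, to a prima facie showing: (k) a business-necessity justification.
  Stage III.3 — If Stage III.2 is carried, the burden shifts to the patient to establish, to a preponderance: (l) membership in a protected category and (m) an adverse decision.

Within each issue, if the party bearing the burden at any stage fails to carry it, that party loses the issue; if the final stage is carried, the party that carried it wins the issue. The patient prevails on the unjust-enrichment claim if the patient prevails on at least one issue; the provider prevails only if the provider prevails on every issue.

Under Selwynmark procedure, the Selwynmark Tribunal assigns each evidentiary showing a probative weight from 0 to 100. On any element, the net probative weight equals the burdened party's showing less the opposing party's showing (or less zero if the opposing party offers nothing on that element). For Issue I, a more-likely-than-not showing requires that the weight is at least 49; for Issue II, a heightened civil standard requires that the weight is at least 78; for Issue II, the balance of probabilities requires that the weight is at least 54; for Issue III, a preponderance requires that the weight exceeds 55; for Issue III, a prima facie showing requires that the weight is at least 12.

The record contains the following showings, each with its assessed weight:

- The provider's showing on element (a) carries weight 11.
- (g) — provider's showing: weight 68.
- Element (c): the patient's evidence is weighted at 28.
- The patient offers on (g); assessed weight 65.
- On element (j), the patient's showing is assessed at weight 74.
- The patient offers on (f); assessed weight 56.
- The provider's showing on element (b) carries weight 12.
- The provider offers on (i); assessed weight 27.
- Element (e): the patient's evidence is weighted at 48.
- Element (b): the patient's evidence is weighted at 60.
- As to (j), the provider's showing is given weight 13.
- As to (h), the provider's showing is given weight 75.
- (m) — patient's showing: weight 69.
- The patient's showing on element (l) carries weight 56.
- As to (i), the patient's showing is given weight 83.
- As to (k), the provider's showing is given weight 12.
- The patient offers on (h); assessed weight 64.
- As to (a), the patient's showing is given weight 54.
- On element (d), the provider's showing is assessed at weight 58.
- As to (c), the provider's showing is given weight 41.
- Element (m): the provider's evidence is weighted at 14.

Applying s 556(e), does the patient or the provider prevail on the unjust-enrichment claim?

provider

— Issue I —
At Stage I.1 the patient must meet a more-likely-than-not showing (weight is at least 49): on (a) the weight is 54 less the opposing 11 gives net 43, which does not reach 49, so (a) does not meet the standard; on (b) the weight is 60 less the opposing 12 gives net 48, < 49, so (b) does not meet the standard.
  Not every element is met, so the patient fails to carry Stage I.1.
The analysis ends at Stage I.1; the provider prevails on this issue.
— Issue II —
Stage II.1 (patient, the balance of probabilities, weight is at least 54): (e) 48 < 54 — fails.
  Not every element is met, so the patient fails to carry Stage II.1.
The provider prevails on this issue.
— Issue III —
Stage III.1 — burden on patient; standard: a preponderance (weight exceeds 55).
    (i): 83 − 27 = 56 > 55 [met]
    (j): 74 − 13 = 61 > 55 [met]
  The patient carries Stage III.1; the provider now bears the burden.
Stage III.2 — burden on provider; standard: a prima facie showing (weight is at least 12).
    (k): 12 ≥ 12 [met]
  Stage III.2 is satisfied; the onus moves to the patient.
Stage III.3 — burden on patient; standard: a preponderance (weight exceeds 55).
    (l): 56 > 55 [met]
    (m): 69 − 14 = 55 ≤ 55 [not met]
  Not every element is met, so the patient fails to carry Stage III.3.
The provider prevails on this issue.
Per-issue: Issue I → provider; Issue II → provider; Issue III → provider. The patient must prevail on at least one issue; overall, the provider prevails.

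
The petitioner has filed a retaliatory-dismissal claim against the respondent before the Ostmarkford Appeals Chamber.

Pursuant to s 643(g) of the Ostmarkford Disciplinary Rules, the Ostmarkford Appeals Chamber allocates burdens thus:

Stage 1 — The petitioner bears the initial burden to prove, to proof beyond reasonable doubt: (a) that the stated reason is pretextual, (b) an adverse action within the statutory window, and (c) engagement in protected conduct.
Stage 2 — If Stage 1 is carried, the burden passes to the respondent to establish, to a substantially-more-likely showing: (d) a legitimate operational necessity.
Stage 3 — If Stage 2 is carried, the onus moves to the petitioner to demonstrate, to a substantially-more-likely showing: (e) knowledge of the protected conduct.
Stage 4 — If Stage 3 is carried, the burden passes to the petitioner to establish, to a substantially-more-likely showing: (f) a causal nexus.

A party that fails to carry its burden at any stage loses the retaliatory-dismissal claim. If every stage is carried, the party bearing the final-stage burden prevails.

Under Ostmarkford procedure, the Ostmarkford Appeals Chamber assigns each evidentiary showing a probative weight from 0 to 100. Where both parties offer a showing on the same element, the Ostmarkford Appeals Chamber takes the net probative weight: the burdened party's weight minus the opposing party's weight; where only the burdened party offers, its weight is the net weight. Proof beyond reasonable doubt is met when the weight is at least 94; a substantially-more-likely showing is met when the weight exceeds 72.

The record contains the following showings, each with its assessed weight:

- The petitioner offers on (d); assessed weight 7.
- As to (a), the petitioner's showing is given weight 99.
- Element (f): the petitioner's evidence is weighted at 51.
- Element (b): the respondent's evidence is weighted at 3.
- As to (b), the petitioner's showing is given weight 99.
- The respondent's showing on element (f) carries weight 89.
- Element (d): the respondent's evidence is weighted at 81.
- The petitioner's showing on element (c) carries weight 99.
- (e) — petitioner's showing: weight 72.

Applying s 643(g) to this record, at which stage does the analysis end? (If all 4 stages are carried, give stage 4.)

At Stage 1 the petitioner must meet proof beyond reasonable doubt (weight is at least 94): on (a) the weight is 99, ≥ 94, so (a) meets the standard; on (b) the weight is 99 less the opposing 3 gives net 96, which does reach 94, so (b) meets the standard; on (c) the weight is 99, ≥ 94, so (c) meets the standard.
  Stage 1 carried; the burden shifts to the respondent.
At Stage 2 the respondent must meet a substantially-more-likely showing (weight exceeds 72): on (d) the weight is 81 less the opposing 7 gives net 74, which does exceed 72, so (d) meets the standard.
  Stage 2 is satisfied; the onus moves to the petitioner.
At Stage 3 the petitioner must meet a substantially-more-likely showing (weight exceeds 72): on (e) the weight is 72, ≤ 72, so (e) does not meet the standard.
  The petitioner does not carry Stage 3.
The analysis ends at Stage 3; the respondent prevails.

stage 3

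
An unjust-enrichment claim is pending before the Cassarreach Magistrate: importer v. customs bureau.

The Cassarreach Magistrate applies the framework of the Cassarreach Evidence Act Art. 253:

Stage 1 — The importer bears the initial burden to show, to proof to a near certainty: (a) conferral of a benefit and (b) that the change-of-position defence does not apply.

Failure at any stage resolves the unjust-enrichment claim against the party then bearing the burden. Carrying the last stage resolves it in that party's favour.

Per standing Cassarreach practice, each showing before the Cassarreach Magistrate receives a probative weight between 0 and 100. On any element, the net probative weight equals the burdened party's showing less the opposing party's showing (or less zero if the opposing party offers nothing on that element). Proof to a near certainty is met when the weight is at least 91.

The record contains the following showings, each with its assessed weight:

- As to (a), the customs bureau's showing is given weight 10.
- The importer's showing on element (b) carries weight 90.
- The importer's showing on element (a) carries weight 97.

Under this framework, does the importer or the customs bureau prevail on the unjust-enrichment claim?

customs bureau

Stage 1 — burden on importer; standard: proof to a near certainty (weight is at least 91).
    (a): 97 − 10 = 87 < 91 [not met]
    (b): 90 < 91 [not met]
  Stage 1 not carried; the importer fails its burden.
The customs bureau prevails.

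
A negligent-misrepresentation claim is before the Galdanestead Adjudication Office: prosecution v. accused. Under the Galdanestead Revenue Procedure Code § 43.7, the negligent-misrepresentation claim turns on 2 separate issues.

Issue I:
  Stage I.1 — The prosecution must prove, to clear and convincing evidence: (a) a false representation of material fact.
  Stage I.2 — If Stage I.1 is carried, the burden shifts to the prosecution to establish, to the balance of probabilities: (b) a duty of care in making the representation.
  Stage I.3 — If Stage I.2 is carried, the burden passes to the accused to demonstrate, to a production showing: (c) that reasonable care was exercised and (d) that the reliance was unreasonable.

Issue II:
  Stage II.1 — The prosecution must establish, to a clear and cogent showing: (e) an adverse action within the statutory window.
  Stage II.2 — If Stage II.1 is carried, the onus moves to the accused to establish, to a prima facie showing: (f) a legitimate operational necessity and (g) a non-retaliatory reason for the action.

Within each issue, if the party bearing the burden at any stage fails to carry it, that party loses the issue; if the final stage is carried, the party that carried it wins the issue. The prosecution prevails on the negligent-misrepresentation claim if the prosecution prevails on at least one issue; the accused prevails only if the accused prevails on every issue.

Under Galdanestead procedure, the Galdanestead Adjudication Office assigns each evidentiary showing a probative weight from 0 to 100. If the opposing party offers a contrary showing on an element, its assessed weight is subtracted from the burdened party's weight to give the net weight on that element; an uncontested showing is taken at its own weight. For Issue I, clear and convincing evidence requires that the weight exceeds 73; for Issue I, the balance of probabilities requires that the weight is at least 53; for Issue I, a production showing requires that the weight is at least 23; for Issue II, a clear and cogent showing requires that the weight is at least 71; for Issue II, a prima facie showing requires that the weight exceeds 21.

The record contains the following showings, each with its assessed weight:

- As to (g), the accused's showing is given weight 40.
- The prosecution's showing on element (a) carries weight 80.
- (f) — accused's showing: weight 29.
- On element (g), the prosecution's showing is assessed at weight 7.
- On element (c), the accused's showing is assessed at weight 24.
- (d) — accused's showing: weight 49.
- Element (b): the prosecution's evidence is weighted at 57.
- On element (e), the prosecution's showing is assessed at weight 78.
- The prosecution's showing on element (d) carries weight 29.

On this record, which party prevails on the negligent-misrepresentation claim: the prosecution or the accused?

prosecution

— Issue I —
Stage I.1 (prosecution, clear and convincing evidence, weight exceeds 73): (a) 80 > 73 — meets.
  Stage I.1 is satisfied; the prosecution continues to bear the burden.
Stage I.2 (prosecution, the balance of probabilities, weight is at least 53): (b) 57 ≥ 53 — meets.
  Stage I.2 carried; the burden shifts to the accused.
Stage I.3 (accused, a production showing, weight is at least 23): (c) 24 ≥ 23 — meets; (d) net 49−29=20 < 23 — fails.
  Stage I.3 not carried; the accused fails its burden.
The analysis ends at Stage I.3; the prosecution prevails on this issue.
— Issue II —
Stage II.1 (prosecution, a clear and cogent showing, weight is at least 71): (e) 78 ≥ 71 — meets.
  All elements met. The burden passes to the accused.
Stage II.2 (accused, a prima facie showing, weight exceeds 21): (f) 29 > 21 — meets; (g) net 40−7=33 > 21 — meets.
  All elements met at the final stage.
With every stage satisfied, the accused prevails on this issue.
Per-issue: Issue I → prosecution; Issue II → accused. The prosecution must prevail on at least one issue; overall, the prosecution prevails.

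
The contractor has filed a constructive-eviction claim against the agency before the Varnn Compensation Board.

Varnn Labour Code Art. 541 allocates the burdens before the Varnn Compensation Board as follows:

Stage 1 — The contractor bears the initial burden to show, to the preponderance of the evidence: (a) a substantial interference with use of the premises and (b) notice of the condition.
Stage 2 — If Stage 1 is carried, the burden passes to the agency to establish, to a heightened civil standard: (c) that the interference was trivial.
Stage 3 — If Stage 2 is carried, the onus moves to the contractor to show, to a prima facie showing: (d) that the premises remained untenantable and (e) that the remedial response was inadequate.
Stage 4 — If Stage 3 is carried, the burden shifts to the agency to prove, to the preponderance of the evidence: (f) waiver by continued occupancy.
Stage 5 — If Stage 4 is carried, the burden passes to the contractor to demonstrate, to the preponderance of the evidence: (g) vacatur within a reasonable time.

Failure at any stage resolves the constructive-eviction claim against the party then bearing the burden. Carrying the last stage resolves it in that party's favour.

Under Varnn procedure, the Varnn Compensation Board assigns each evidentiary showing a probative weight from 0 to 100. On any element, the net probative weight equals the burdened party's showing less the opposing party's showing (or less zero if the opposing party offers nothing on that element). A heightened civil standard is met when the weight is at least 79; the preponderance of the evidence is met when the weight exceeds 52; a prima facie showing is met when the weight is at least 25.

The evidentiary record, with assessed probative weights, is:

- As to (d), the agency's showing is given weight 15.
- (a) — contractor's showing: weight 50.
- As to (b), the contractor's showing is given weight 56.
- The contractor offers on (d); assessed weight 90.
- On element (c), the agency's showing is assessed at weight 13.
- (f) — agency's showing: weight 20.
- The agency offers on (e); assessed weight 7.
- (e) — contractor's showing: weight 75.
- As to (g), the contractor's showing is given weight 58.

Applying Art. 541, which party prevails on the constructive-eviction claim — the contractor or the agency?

agency

At Stage 1 the contractor must meet the preponderance of the evidence (weight exceeds 52): on (a) the weight is 50, which does not exceed 52, so (a) does not meet the standard; on (b) the weight is 56, which does exceed 52, so (b) meets the standard.
  Stage 1 not carried; the contractor fails its burden.
So the agency prevails.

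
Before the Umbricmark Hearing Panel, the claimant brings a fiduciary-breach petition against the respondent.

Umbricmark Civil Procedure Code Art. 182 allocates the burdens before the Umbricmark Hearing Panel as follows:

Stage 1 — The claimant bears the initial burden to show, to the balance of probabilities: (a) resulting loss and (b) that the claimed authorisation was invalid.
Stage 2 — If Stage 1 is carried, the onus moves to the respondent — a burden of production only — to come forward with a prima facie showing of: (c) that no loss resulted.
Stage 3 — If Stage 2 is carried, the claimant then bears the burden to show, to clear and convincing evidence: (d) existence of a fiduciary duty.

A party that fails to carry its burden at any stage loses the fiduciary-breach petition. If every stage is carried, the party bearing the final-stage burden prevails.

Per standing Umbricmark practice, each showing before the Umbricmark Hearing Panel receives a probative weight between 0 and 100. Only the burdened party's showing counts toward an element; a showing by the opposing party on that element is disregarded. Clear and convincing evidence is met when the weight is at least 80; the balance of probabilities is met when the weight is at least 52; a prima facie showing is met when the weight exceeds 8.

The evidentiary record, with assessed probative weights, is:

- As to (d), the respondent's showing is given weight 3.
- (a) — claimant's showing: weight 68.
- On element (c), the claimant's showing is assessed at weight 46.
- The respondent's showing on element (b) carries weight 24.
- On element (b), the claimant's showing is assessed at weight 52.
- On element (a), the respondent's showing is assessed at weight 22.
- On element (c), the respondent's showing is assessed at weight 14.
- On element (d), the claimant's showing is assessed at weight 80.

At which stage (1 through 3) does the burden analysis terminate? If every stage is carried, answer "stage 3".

At Stage 1 the claimant must meet the balance of probabilities (weight is at least 52): on (a) the weight is 68 (the respondent's 22 is given no effect), which does reach 52, so (a) meets the standard; on (b) the weight is 52 (the respondent's 24 is given no effect), which does reach 52, so (b) meets the standard.
  Stage 1 is satisfied; the onus moves to the respondent.
At Stage 2 the respondent must meet a prima facie showing (weight exceeds 8): on (c) the weight is 14 (the claimant's 46 is given no effect), which does exceed 8, so (c) meets the standard.
  All elements met. The burden passes to the claimant.
At Stage 3 the claimant must meet clear and convincing evidence (weight is at least 80): on (d) the weight is 80 (the respondent's 3 is given no effect), ≥ 80, so (d) meets the standard.
  All elements met at the final stage.
With every stage satisfied, the claimant prevails.

stage 3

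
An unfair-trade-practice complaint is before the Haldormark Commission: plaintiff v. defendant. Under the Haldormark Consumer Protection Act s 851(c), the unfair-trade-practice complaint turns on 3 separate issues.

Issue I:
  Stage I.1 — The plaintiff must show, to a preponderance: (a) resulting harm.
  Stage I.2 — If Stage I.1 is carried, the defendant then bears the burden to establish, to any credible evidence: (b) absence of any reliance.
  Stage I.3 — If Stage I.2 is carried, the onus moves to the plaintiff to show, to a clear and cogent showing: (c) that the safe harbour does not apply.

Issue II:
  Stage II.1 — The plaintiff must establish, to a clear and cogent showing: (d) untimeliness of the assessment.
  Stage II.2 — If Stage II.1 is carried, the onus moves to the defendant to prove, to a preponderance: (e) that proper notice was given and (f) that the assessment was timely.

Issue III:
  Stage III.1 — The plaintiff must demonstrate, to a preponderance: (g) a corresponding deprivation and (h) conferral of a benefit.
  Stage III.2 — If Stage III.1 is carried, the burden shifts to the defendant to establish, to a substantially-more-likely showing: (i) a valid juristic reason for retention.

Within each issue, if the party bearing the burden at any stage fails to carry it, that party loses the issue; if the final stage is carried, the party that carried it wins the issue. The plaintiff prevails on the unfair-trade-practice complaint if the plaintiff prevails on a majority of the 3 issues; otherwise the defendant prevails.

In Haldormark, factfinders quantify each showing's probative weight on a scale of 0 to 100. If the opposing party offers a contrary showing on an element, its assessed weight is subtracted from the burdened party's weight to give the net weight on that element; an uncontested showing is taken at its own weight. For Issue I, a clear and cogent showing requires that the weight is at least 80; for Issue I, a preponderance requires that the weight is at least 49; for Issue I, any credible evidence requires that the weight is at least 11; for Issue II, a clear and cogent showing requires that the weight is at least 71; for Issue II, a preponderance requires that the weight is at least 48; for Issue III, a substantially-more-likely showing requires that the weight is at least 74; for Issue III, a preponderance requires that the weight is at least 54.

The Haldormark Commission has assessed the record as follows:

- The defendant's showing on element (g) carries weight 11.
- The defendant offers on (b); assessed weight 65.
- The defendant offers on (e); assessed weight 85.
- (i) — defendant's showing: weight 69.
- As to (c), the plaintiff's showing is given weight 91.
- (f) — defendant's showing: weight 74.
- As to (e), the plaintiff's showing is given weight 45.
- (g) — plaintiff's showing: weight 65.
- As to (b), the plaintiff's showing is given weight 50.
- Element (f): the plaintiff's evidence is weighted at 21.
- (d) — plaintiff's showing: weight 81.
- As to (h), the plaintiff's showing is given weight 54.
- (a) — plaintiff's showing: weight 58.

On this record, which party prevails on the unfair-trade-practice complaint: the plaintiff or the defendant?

plaintiff

— Issue I —
At Stage I.1 the plaintiff must meet a preponderance (weight is at least 49): on (a) the weight is 58, ≥ 49, so (a) meets the standard.
  Stage I.1 carried; the burden shifts to the defendant.
At Stage I.2 the defendant must meet any credible evidence (weight is at least 11): on (b) the weight is 65 less the opposing 50 gives net 15, ≥ 11, so (b) meets the standard.
  Stage I.2 is satisfied; the onus moves to the plaintiff.
At Stage I.3 the plaintiff must meet a clear and cogent showing (weight is at least 80): on (c) the weight is 91, which does reach 80, so (c) meets the standard.
  Stage I.3 carried; the final stage is satisfied.
With every stage satisfied, the plaintiff prevails on this issue.
— Issue II —
Stage II.1 — burden on plaintiff; standard: a clear and cogent showing (weight is at least 71).
    (d): 81 ≥ 71 [met]
  Stage II.1 carried; the burden shifts to the defendant.
Stage II.2 — burden on defendant; standard: a preponderance (weight is at least 48).
    (e): 85 − 45 = 40 < 48 [not met]
    (f): 74 − 21 = 53 ≥ 48 [met]
  Stage II.2 not carried; the defendant fails its burden.
The analysis ends at Stage II.2; the plaintiff prevails on this issue.
— Issue III —
At Stage III.1 the plaintiff must meet a preponderance (weight is at least 54): on (g) the weight is 65 less the opposing 11 gives net 54, which does reach 54, so (g) meets the standard; on (h) the weight is 54, ≥ 54, so (h) meets the standard.
  Stage III.1 is satisfied; the onus moves to the defendant.
At Stage III.2 the defendant must meet a substantially-more-likely showing (weight is at least 74): on (i) the weight is 69, < 74, so (i) does not meet the standard.
  Not every element is met, so the defendant fails to carry Stage III.2.
The analysis ends at Stage III.2; the plaintiff prevails on this issue.
Per-issue: Issue I → plaintiff; Issue II → plaintiff; Issue III → plaintiff. The plaintiff must prevail on a majority of issues; overall, the plaintiff prevails.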